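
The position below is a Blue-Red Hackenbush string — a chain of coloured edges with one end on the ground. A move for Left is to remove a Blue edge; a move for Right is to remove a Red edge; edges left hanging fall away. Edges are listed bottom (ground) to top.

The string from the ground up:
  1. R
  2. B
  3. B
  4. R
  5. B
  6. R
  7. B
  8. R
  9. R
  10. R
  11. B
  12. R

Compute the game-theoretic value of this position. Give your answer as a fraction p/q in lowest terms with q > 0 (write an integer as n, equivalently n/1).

-699/2048

Prefix values for R B B R B R B R R R B R via {L|R} + simplicity:
val_1 [R]  L=[none]  R=[0]  so -1
val_2 [RB]  L=[-1]  R=[0]  so -1/2
val_3 [RBB]  L=[-1,-1/2]  R=[0]  so -1/4
val_4 [RBBR]  L=[-1,-1/2]  R=[-1/4,0]  so -3/8
val_5 [RBBRB]  L=[-1,-1/2,-3/8]  R=[-1/4,0]  so -5/16
val_6 [RBBRBR]  L=[-1,-1/2,-3/8]  R=[-5/16,-1/4,0]  so -11/32
val_7 [RBBRBRB]  L=[-1,-1/2,-3/8,-11/32]  R=[-5/16,-1/4,0]  so -21/64
val_8 [RBBRBRBR]  L=[-1,-1/2,-3/8,-11/32]  R=[-21/64,-5/16,-1/4,0]  so -43/128
val_9 [RBBRBRBRR]  L=[-1,-1/2,-3/8,-11/32]  R=[-43/128,-21/64,-5/16,-1/4,0]  so -87/256
val_10 [RBBRBRBRRR]  L=[-1,-1/2,-3/8,-11/32]  R=[-87/256,-43/128,-21/64,-5/16,-1/4,0]  so -175/512
val_11 [RBBRBRBRRRB]  L=[-1,-1/2,-3/8,-11/32,-175/512]  R=[-87/256,-43/128,-21/64,-5/16,-1/4,0]  so -349/1024
val_12 [RBBRBRBRRRBR]  L=[-1,-1/2,-3/8,-11/32,-175/512]  R=[-349/1024,-87/256,-43/128,-21/64,-5/16,-1/4,0]  so -699/2048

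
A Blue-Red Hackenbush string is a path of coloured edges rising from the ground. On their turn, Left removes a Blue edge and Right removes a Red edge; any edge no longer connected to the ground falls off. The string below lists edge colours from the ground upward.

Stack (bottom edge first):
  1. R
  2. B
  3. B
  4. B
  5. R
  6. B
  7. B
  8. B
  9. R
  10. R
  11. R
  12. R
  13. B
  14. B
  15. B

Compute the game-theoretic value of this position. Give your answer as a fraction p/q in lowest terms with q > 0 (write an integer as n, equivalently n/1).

-2289/16384

Prefix values for R B B B R B B B R R R R B B B via {L|R} + simplicity:
edge 1 of 15 (R): { (no moves) | 0 } — -1
edge 2 of 15 (B): { -1 | 0 } — -1/2
edge 3 of 15 (B): { -1 -1/2 | 0 } — -1/4
edge 4 of 15 (B): { -1 -1/2 -1/4 | 0 } — -1/8
edge 5 of 15 (R): { -1 -1/2 -1/4 | -1/8 0 } — -3/16
edge 6 of 15 (B): { -1 -1/2 -1/4 -3/16 | -1/8 0 } — -5/32
edge 7 of 15 (B): { -1 -1/2 -1/4 -3/16 -5/32 | -1/8 0 } — -9/64
edge 8 of 15 (B): { -1 -1/2 -1/4 -3/16 -5/32 -9/64 | -1/8 0 } — -17/128
edge 9 of 15 (R): { -1 -1/2 -1/4 -3/16 -5/32 -9/64 | -17/128 -1/8 0 } — -35/256
edge 10 of 15 (R): { -1 -1/2 -1/4 -3/16 -5/32 -9/64 | -35/256 -17/128 -1/8 0 } — -71/512
edge 11 of 15 (R): { -1 -1/2 -1/4 -3/16 -5/32 -9/64 | -71/512 -35/256 -17/128 -1/8 0 } — -143/1024
edge 12 of 15 (R): { -1 -1/2 -1/4 -3/16 -5/32 -9/64 | -143/1024 -71/512 -35/256 -17/128 -1/8 0 } — -287/2048
edge 13 of 15 (B): { -1 -1/2 -1/4 -3/16 -5/32 -9/64 -287/2048 | -143/1024 -71/512 -35/256 -17/128 -1/8 0 } — -573/4096
edge 14 of 15 (B): { -1 -1/2 -1/4 -3/16 -5/32 -9/64 -287/2048 -573/4096 | -143/1024 -71/512 -35/256 -17/128 -1/8 0 } — -1145/8192
edge 15 of 15 (B): { -1 -1/2 -1/4 -3/16 -5/32 -9/64 -287/2048 -573/4096 -1145/8192 | -143/1024 -71/512 -35/256 -17/128 -1/8 0 } — -2289/16384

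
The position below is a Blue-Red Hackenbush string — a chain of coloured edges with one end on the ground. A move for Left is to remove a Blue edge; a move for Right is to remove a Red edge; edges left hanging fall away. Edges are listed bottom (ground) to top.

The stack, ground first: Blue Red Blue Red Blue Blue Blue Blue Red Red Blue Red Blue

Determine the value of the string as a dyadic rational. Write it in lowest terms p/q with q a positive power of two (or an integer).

3019/4096

Build G(s[:k]) for k = 1..13, string s = Blue Red Blue Red Blue Blue Blue Blue Red Red Blue Red Blue.
B: Left { 0 }, Right { ∅ } → simplest 1
BR: Left { 0 }, Right { 1 } → simplest 1/2
BRB: Left { 0, 1/2 }, Right { 1 } → simplest 3/4
BRBR: Left { 0, 1/2 }, Right { 3/4, 1 } → simplest 5/8
BRBRB: Left { 0, 1/2, 5/8 }, Right { 3/4, 1 } → simplest 11/16
BRBRBB: Left { 0, 1/2, 5/8, 11/16 }, Right { 3/4, 1 } → simplest 23/32
BRBRBBB: Left { 0, 1/2, 5/8, 11/16, 23/32 }, Right { 3/4, 1 } → simplest 47/64
BRBRBBBB: Left { 0, 1/2, 5/8, 11/16, 23/32, 47/64 }, Right { 3/4, 1 } → simplest 95/128
BRBRBBBBR: Left { 0, 1/2, 5/8, 11/16, 23/32, 47/64 }, Right { 95/128, 3/4, 1 } → simplest 189/256
BRBRBBBBRR: Left { 0, 1/2, 5/8, 11/16, 23/32, 47/64 }, Right { 189/256, 95/128, 3/4, 1 } → simplest 377/512
BRBRBBBBRRB: Left { 0, 1/2, 5/8, 11/16, 23/32, 47/64, 377/512 }, Right { 189/256, 95/128, 3/4, 1 } → simplest 755/1024
BRBRBBBBRRBR: Left { 0, 1/2, 5/8, 11/16, 23/32, 47/64, 377/512 }, Right { 755/1024, 189/256, 95/128, 3/4, 1 } → simplest 1509/2048
BRBRBBBBRRBRB: Left { 0, 1/2, 5/8, 11/16, 23/32, 47/64, 377/512, 1509/2048 }, Right { 755/1024, 189/256, 95/128, 3/4, 1 } → simplest 3019/4096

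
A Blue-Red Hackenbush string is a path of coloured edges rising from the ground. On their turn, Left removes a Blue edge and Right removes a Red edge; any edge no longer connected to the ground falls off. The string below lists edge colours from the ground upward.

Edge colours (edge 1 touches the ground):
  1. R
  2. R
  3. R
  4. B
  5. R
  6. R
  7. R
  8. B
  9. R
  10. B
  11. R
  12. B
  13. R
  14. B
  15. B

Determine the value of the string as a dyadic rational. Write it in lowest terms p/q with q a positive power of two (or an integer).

-11945/4096

Recurse on prefixes of the 15-edge string R R R B R R R B R B R B R B B:
1 of 15 · R · max L −∞ · min R 0 → -1
2 of 15 · RR · max L −∞ · min R -1 → -2
3 of 15 · RRR · max L −∞ · min R -2 → -3
4 of 15 · RRRB · max L -3 · min R -2 → -5/2
5 of 15 · RRRBR · max L -3 · min R -5/2 → -11/4
6 of 15 · RRRBRR · max L -3 · min R -11/4 → -23/8
7 of 15 · RRRBRRR · max L -3 · min R -23/8 → -47/16
8 of 15 · RRRBRRRB · max L -47/16 · min R -23/8 → -93/32
9 of 15 · RRRBRRRBR · max L -47/16 · min R -93/32 → -187/64
10 of 15 · RRRBRRRBRB · max L -187/64 · min R -93/32 → -373/128
11 of 15 · RRRBRRRBRBR · max L -187/64 · min R -373/128 → -747/256
12 of 15 · RRRBRRRBRBRB · max L -747/256 · min R -373/128 → -1493/512
13 of 15 · RRRBRRRBRBRBR · max L -747/256 · min R -1493/512 → -2987/1024
14 of 15 · RRRBRRRBRBRBRB · max L -2987/1024 · min R -1493/512 → -5973/2048
15 of 15 · RRRBRRRBRBRBRBB · max L -5973/2048 · min R -1493/512 → -11945/4096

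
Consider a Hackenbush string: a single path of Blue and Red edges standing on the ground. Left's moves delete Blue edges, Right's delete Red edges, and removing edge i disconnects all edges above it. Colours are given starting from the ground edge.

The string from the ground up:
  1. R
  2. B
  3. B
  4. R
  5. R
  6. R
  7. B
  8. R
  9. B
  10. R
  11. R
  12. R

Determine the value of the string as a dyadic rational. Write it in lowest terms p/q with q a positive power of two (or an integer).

-943/2048

edge 1 of 12 (R): { ∅ | 0 } → -1
edge 2 of 12 (B): { -1 | 0 } → -1/2
edge 3 of 12 (B): { -1; -1/2 | 0 } → -1/4
edge 4 of 12 (R): { -1; -1/2 | -1/4; 0 } → -3/8
edge 5 of 12 (R): { -1; -1/2 | -3/8; -1/4; 0 } → -7/16
edge 6 of 12 (R): { -1; -1/2 | -7/16; -3/8; -1/4; 0 } → -15/32
edge 7 of 12 (B): { -1; -1/2; -15/32 | -7/16; -3/8; -1/4; 0 } → -29/64
edge 8 of 12 (R): { -1; -1/2; -15/32 | -29/64; -7/16; -3/8; -1/4; 0 } → -59/128
edge 9 of 12 (B): { -1; -1/2; -15/32; -59/128 | -29/64; -7/16; -3/8; -1/4; 0 } → -117/256
edge 10 of 12 (R): { -1; -1/2; -15/32; -59/128 | -117/256; -29/64; -7/16; -3/8; -1/4; 0 } → -235/512
edge 11 of 12 (R): { -1; -1/2; -15/32; -59/128 | -235/512; -117/256; -29/64; -7/16; -3/8; -1/4; 0 } → -471/1024
edge 12 of 12 (R): { -1; -1/2; -15/32; -59/128 | -471/1024; -235/512; -117/256; -29/64; -7/16; -3/8; -1/4; 0 } → -943/2048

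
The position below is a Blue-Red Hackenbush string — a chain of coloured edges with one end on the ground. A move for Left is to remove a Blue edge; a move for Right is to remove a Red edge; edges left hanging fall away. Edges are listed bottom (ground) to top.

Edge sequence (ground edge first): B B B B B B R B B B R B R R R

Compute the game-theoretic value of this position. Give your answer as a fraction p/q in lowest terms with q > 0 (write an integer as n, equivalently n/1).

edge 1 of 15 (B): { 0 | — } so 1
edge 2 of 15 (B): { 0, 1 | — } so 2
edge 3 of 15 (B): { 0, 1, 2 | — } so 3
edge 4 of 15 (B): { 0, 1, 2, 3 | — } so 4
edge 5 of 15 (B): { 0, 1, 2, 3, 4 | — } so 5
edge 6 of 15 (B): { 0, 1, 2, 3, 4, 5 | — } so 6
edge 7 of 15 (R): { 0, 1, 2, 3, 4, 5 | 6 } so 11/2
edge 8 of 15 (B): { 0, 1, 2, 3, 4, 5, 11/2 | 6 } so 23/4
edge 9 of 15 (B): { 0, 1, 2, 3, 4, 5, 11/2, 23/4 | 6 } so 47/8
edge 10 of 15 (B): { 0, 1, 2, 3, 4, 5, 11/2, 23/4, 47/8 | 6 } so 95/16
edge 11 of 15 (R): { 0, 1, 2, 3, 4, 5, 11/2, 23/4, 47/8 | 95/16, 6 } so 189/32
edge 12 of 15 (B): { 0, 1, 2, 3, 4, 5, 11/2, 23/4, 47/8, 189/32 | 95/16, 6 } so 379/64
edge 13 of 15 (R): { 0, 1, 2, 3, 4, 5, 11/2, 23/4, 47/8, 189/32 | 379/64, 95/16, 6 } so 757/128
edge 14 of 15 (R): { 0, 1, 2, 3, 4, 5, 11/2, 23/4, 47/8, 189/32 | 757/128, 379/64, 95/16, 6 } so 1513/256
edge 15 of 15 (R): { 0, 1, 2, 3, 4, 5, 11/2, 23/4, 47/8, 189/32 | 1513/256, 757/128, 379/64, 95/16, 6 } so 3025/512

3025/512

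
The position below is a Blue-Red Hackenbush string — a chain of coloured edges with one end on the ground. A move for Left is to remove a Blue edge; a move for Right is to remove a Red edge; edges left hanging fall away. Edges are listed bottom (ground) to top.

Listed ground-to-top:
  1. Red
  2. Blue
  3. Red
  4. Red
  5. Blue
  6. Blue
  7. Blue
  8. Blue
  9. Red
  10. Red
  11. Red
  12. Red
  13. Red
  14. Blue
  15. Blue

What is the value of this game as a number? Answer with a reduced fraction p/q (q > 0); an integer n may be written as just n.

-12537/16384

step 1: add Red to get R; options L={ (no moves) } R={ 0 } -> -1
step 2: add Blue to get RB; options L={ -1 } R={ 0 } -> -1/2
step 3: add Red to get RBR; options L={ -1 } R={ -1/2,0 } -> -3/4
step 4: add Red to get RBRR; options L={ -1 } R={ -3/4,-1/2,0 } -> -7/8
step 5: add Blue to get RBRRB; options L={ -1,-7/8 } R={ -3/4,-1/2,0 } -> -13/16
step 6: add Blue to get RBRRBB; options L={ -1,-7/8,-13/16 } R={ -3/4,-1/2,0 } -> -25/32
step 7: add Blue to get RBRRBBB; options L={ -1,-7/8,-13/16,-25/32 } R={ -3/4,-1/2,0 } -> -49/64
step 8: add Blue to get RBRRBBBB; options L={ -1,-7/8,-13/16,-25/32,-49/64 } R={ -3/4,-1/2,0 } -> -97/128
step 9: add Red to get RBRRBBBBR; options L={ -1,-7/8,-13/16,-25/32,-49/64 } R={ -97/128,-3/4,-1/2,0 } -> -195/256
step 10: add Red to get RBRRBBBBRR; options L={ -1,-7/8,-13/16,-25/32,-49/64 } R={ -195/256,-97/128,-3/4,-1/2,0 } -> -391/512
step 11: add Red to get RBRRBBBBRRR; options L={ -1,-7/8,-13/16,-25/32,-49/64 } R={ -391/512,-195/256,-97/128,-3/4,-1/2,0 } -> -783/1024
step 12: add Red to get RBRRBBBBRRRR; options L={ -1,-7/8,-13/16,-25/32,-49/64 } R={ -783/1024,-391/512,-195/256,-97/128,-3/4,-1/2,0 } -> -1567/2048
step 13: add Red to get RBRRBBBBRRRRR; options L={ -1,-7/8,-13/16,-25/32,-49/64 } R={ -1567/2048,-783/1024,-391/512,-195/256,-97/128,-3/4,-1/2,0 } -> -3135/4096
step 14: add Blue to get RBRRBBBBRRRRRB; options L={ -1,-7/8,-13/16,-25/32,-49/64,-3135/4096 } R={ -1567/2048,-783/1024,-391/512,-195/256,-97/128,-3/4,-1/2,0 } -> -6269/8192
step 15: add Blue to get RBRRBBBBRRRRRBB; options L={ -1,-7/8,-13/16,-25/32,-49/64,-3135/4096,-6269/8192 } R={ -1567/2048,-783/1024,-391/512,-195/256,-97/128,-3/4,-1/2,0 } -> -12537/16384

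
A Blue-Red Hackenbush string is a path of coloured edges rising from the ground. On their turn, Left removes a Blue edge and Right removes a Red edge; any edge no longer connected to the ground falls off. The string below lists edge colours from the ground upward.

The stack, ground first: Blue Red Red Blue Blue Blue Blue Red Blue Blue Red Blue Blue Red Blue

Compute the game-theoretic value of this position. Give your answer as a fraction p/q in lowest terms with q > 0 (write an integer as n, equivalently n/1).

7899/16384

Recurse on prefixes of the 15-edge string Blue Red Red Blue Blue Blue Blue Red Blue Blue Red Blue Blue Red Blue:
edge 1 of 15 (Blue): { 0 | ∅ } so 1
edge 2 of 15 (Red): { 0 | 1 } so 1/2
edge 3 of 15 (Red): { 0 | 1/2, 1 } so 1/4
edge 4 of 15 (Blue): { 0, 1/4 | 1/2, 1 } so 3/8
edge 5 of 15 (Blue): { 0, 1/4, 3/8 | 1/2, 1 } so 7/16
edge 6 of 15 (Blue): { 0, 1/4, 3/8, 7/16 | 1/2, 1 } so 15/32
edge 7 of 15 (Blue): { 0, 1/4, 3/8, 7/16, 15/32 | 1/2, 1 } so 31/64
edge 8 of 15 (Red): { 0, 1/4, 3/8, 7/16, 15/32 | 31/64, 1/2, 1 } so 61/128
edge 9 of 15 (Blue): { 0, 1/4, 3/8, 7/16, 15/32, 61/128 | 31/64, 1/2, 1 } so 123/256
edge 10 of 15 (Blue): { 0, 1/4, 3/8, 7/16, 15/32, 61/128, 123/256 | 31/64, 1/2, 1 } so 247/512
edge 11 of 15 (Red): { 0, 1/4, 3/8, 7/16, 15/32, 61/128, 123/256 | 247/512, 31/64, 1/2, 1 } so 493/1024
edge 12 of 15 (Blue): { 0, 1/4, 3/8, 7/16, 15/32, 61/128, 123/256, 493/1024 | 247/512, 31/64, 1/2, 1 } so 987/2048
edge 13 of 15 (Blue): { 0, 1/4, 3/8, 7/16, 15/32, 61/128, 123/256, 493/1024, 987/2048 | 247/512, 31/64, 1/2, 1 } so 1975/4096
edge 14 of 15 (Red): { 0, 1/4, 3/8, 7/16, 15/32, 61/128, 123/256, 493/1024, 987/2048 | 1975/4096, 247/512, 31/64, 1/2, 1 } so 3949/8192
edge 15 of 15 (Blue): { 0, 1/4, 3/8, 7/16, 15/32, 61/128, 123/256, 493/1024, 987/2048, 3949/8192 | 1975/4096, 247/512, 31/64, 1/2, 1 } so 7899/16384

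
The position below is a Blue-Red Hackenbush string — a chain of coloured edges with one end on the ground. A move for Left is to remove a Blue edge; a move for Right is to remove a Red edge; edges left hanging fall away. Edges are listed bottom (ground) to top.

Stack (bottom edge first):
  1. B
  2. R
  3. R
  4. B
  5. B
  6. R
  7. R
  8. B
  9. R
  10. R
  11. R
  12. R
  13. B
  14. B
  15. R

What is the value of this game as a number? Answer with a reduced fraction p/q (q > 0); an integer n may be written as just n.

6413/16384

B: Left { 0 }, Right { · } gives simplest 1
BR: Left { 0 }, Right { 1 } gives simplest 1/2
BRR: Left { 0 }, Right { 1/2 1 } gives simplest 1/4
BRRB: Left { 0 1/4 }, Right { 1/2 1 } gives simplest 3/8
BRRBB: Left { 0 1/4 3/8 }, Right { 1/2 1 } gives simplest 7/16
BRRBBR: Left { 0 1/4 3/8 }, Right { 7/16 1/2 1 } gives simplest 13/32
BRRBBRR: Left { 0 1/4 3/8 }, Right { 13/32 7/16 1/2 1 } gives simplest 25/64
BRRBBRRB: Left { 0 1/4 3/8 25/64 }, Right { 13/32 7/16 1/2 1 } gives simplest 51/128
BRRBBRRBR: Left { 0 1/4 3/8 25/64 }, Right { 51/128 13/32 7/16 1/2 1 } gives simplest 101/256
BRRBBRRBRR: Left { 0 1/4 3/8 25/64 }, Right { 101/256 51/128 13/32 7/16 1/2 1 } gives simplest 201/512
BRRBBRRBRRR: Left { 0 1/4 3/8 25/64 }, Right { 201/512 101/256 51/128 13/32 7/16 1/2 1 } gives simplest 401/1024
BRRBBRRBRRRR: Left { 0 1/4 3/8 25/64 }, Right { 401/1024 201/512 101/256 51/128 13/32 7/16 1/2 1 } gives simplest 801/2048
BRRBBRRBRRRRB: Left { 0 1/4 3/8 25/64 801/2048 }, Right { 401/1024 201/512 101/256 51/128 13/32 7/16 1/2 1 } gives simplest 1603/4096
BRRBBRRBRRRRBB: Left { 0 1/4 3/8 25/64 801/2048 1603/4096 }, Right { 401/1024 201/512 101/256 51/128 13/32 7/16 1/2 1 } gives simplest 3207/8192
BRRBBRRBRRRRBBR: Left { 0 1/4 3/8 25/64 801/2048 1603/4096 }, Right { 3207/8192 401/1024 201/512 101/256 51/128 13/32 7/16 1/2 1 } gives simplest 6413/16384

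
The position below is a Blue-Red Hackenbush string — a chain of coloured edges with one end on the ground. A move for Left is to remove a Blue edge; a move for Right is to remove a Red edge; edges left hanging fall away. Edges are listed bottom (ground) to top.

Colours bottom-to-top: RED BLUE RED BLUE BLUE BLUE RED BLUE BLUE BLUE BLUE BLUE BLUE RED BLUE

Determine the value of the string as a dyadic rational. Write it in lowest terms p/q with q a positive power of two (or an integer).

-8709/16384

value(R) = { · | 0 } — -1
value(RB) = { -1 | 0 } — -1/2
value(RBR) = { -1 | -1/2,0 } — -3/4
value(RBRB) = { -1,-3/4 | -1/2,0 } — -5/8
value(RBRBB) = { -1,-3/4,-5/8 | -1/2,0 } — -9/16
value(RBRBBB) = { -1,-3/4,-5/8,-9/16 | -1/2,0 } — -17/32
value(RBRBBBR) = { -1,-3/4,-5/8,-9/16 | -17/32,-1/2,0 } — -35/64
value(RBRBBBRB) = { -1,-3/4,-5/8,-9/16,-35/64 | -17/32,-1/2,0 } — -69/128
value(RBRBBBRBB) = { -1,-3/4,-5/8,-9/16,-35/64,-69/128 | -17/32,-1/2,0 } — -137/256
value(RBRBBBRBBB) = { -1,-3/4,-5/8,-9/16,-35/64,-69/128,-137/256 | -17/32,-1/2,0 } — -273/512
value(RBRBBBRBBBB) = { -1,-3/4,-5/8,-9/16,-35/64,-69/128,-137/256,-273/512 | -17/32,-1/2,0 } — -545/1024
value(RBRBBBRBBBBB) = { -1,-3/4,-5/8,-9/16,-35/64,-69/128,-137/256,-273/512,-545/1024 | -17/32,-1/2,0 } — -1089/2048
value(RBRBBBRBBBBBB) = { -1,-3/4,-5/8,-9/16,-35/64,-69/128,-137/256,-273/512,-545/1024,-1089/2048 | -17/32,-1/2,0 } — -2177/4096
value(RBRBBBRBBBBBBR) = { -1,-3/4,-5/8,-9/16,-35/64,-69/128,-137/256,-273/512,-545/1024,-1089/2048 | -2177/4096,-17/32,-1/2,0 } — -4355/8192
value(RBRBBBRBBBBBBRB) = { -1,-3/4,-5/8,-9/16,-35/64,-69/128,-137/256,-273/512,-545/1024,-1089/2048,-4355/8192 | -2177/4096,-17/32,-1/2,0 } — -8709/16384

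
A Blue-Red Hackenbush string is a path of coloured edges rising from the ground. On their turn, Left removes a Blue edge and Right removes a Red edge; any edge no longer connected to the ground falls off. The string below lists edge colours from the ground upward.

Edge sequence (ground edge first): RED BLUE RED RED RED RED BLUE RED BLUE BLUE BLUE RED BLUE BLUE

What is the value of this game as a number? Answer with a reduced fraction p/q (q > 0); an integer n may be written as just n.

1 of 14 · R · max L −∞ · min R 0 → -1
2 of 14 · RB · max L -1 · min R 0 → -1/2
3 of 14 · RBR · max L -1 · min R -1/2 → -3/4
4 of 14 · RBRR · max L -1 · min R -3/4 → -7/8
5 of 14 · RBRRR · max L -1 · min R -7/8 → -15/16
6 of 14 · RBRRRR · max L -1 · min R -15/16 → -31/32
7 of 14 · RBRRRRB · max L -31/32 · min R -15/16 → -61/64
8 of 14 · RBRRRRBR · max L -31/32 · min R -61/64 → -123/128
9 of 14 · RBRRRRBRB · max L -123/128 · min R -61/64 → -245/256
10 of 14 · RBRRRRBRBB · max L -245/256 · min R -61/64 → -489/512
11 of 14 · RBRRRRBRBBB · max L -489/512 · min R -61/64 → -977/1024
12 of 14 · RBRRRRBRBBBR · max L -489/512 · min R -977/1024 → -1955/2048
13 of 14 · RBRRRRBRBBBRB · max L -1955/2048 · min R -977/1024 → -3909/4096
14 of 14 · RBRRRRBRBBBRBB · max L -3909/4096 · min R -977/1024 → -7817/8192

-7817/8192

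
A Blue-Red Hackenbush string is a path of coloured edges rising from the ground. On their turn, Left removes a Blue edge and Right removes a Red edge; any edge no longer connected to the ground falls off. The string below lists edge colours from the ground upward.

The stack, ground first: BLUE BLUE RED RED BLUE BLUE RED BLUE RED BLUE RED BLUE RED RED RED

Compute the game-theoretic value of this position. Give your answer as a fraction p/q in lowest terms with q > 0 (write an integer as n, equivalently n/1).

11601/8192

Prefix values for BLUE BLUE RED RED BLUE BLUE RED BLUE RED BLUE RED BLUE RED RED RED via {L|R} + simplicity:
1 of 15 · B · max L 0 · min R +∞ => 1
2 of 15 · BB · max L 1 · min R +∞ => 2
3 of 15 · BBR · max L 1 · min R 2 => 3/2
4 of 15 · BBRR · max L 1 · min R 3/2 => 5/4
5 of 15 · BBRRB · max L 5/4 · min R 3/2 => 11/8
6 of 15 · BBRRBB · max L 11/8 · min R 3/2 => 23/16
7 of 15 · BBRRBBR · max L 11/8 · min R 23/16 => 45/32
8 of 15 · BBRRBBRB · max L 45/32 · min R 23/16 => 91/64
9 of 15 · BBRRBBRBR · max L 45/32 · min R 91/64 => 181/128
10 of 15 · BBRRBBRBRB · max L 181/128 · min R 91/64 => 363/256
11 of 15 · BBRRBBRBRBR · max L 181/128 · min R 363/256 => 725/512
12 of 15 · BBRRBBRBRBRB · max L 725/512 · min R 363/256 => 1451/1024
13 of 15 · BBRRBBRBRBRBR · max L 725/512 · min R 1451/1024 => 2901/2048
14 of 15 · BBRRBBRBRBRBRR · max L 725/512 · min R 2901/2048 => 5801/4096
15 of 15 · BBRRBBRBRBRBRRR · max L 725/512 · min R 5801/4096 => 11601/8192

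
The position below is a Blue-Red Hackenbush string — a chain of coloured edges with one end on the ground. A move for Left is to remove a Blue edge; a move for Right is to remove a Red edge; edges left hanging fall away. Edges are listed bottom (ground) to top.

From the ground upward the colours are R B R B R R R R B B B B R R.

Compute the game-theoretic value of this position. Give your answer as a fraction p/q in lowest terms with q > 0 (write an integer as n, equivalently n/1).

G(R) = { ∅ | 0 } — -1
G(RB) = { -1 | 0 } — -1/2
G(RBR) = { -1 | -1/2, 0 } — -3/4
G(RBRB) = { -1, -3/4 | -1/2, 0 } — -5/8
G(RBRBR) = { -1, -3/4 | -5/8, -1/2, 0 } — -11/16
G(RBRBRR) = { -1, -3/4 | -11/16, -5/8, -1/2, 0 } — -23/32
G(RBRBRRR) = { -1, -3/4 | -23/32, -11/16, -5/8, -1/2, 0 } — -47/64
G(RBRBRRRR) = { -1, -3/4 | -47/64, -23/32, -11/16, -5/8, -1/2, 0 } — -95/128
G(RBRBRRRRB) = { -1, -3/4, -95/128 | -47/64, -23/32, -11/16, -5/8, -1/2, 0 } — -189/256
G(RBRBRRRRBB) = { -1, -3/4, -95/128, -189/256 | -47/64, -23/32, -11/16, -5/8, -1/2, 0 } — -377/512
G(RBRBRRRRBBB) = { -1, -3/4, -95/128, -189/256, -377/512 | -47/64, -23/32, -11/16, -5/8, -1/2, 0 } — -753/1024
G(RBRBRRRRBBBB) = { -1, -3/4, -95/128, -189/256, -377/512, -753/1024 | -47/64, -23/32, -11/16, -5/8, -1/2, 0 } — -1505/2048
G(RBRBRRRRBBBBR) = { -1, -3/4, -95/128, -189/256, -377/512, -753/1024 | -1505/2048, -47/64, -23/32, -11/16, -5/8, -1/2, 0 } — -3011/4096
G(RBRBRRRRBBBBRR) = { -1, -3/4, -95/128, -189/256, -377/512, -753/1024 | -3011/4096, -1505/2048, -47/64, -23/32, -11/16, -5/8, -1/2, 0 } — -6023/8192

-6023/8192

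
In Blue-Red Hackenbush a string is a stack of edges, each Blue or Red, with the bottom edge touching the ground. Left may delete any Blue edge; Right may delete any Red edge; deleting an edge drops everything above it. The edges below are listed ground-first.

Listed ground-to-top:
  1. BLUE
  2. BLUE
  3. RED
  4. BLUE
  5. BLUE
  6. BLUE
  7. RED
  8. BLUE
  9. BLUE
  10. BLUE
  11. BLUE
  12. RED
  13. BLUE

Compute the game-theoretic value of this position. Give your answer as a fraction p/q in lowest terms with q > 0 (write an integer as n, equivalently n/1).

Recurse on prefixes of the 13-edge string BLUE BLUE RED BLUE BLUE BLUE RED BLUE BLUE BLUE BLUE RED BLUE:
g(B) = { 0 | ∅ } = 1
g(BB) = { 0, 1 | ∅ } = 2
g(BBR) = { 0, 1 | 2 } = 3/2
g(BBRB) = { 0, 1, 3/2 | 2 } = 7/4
g(BBRBB) = { 0, 1, 3/2, 7/4 | 2 } = 15/8
g(BBRBBB) = { 0, 1, 3/2, 7/4, 15/8 | 2 } = 31/16
g(BBRBBBR) = { 0, 1, 3/2, 7/4, 15/8 | 31/16, 2 } = 61/32
g(BBRBBBRB) = { 0, 1, 3/2, 7/4, 15/8, 61/32 | 31/16, 2 } = 123/64
g(BBRBBBRBB) = { 0, 1, 3/2, 7/4, 15/8, 61/32, 123/64 | 31/16, 2 } = 247/128
g(BBRBBBRBBB) = { 0, 1, 3/2, 7/4, 15/8, 61/32, 123/64, 247/128 | 31/16, 2 } = 495/256
g(BBRBBBRBBBB) = { 0, 1, 3/2, 7/4, 15/8, 61/32, 123/64, 247/128, 495/256 | 31/16, 2 } = 991/512
g(BBRBBBRBBBBR) = { 0, 1, 3/2, 7/4, 15/8, 61/32, 123/64, 247/128, 495/256 | 991/512, 31/16, 2 } = 1981/1024
g(BBRBBBRBBBBRB) = { 0, 1, 3/2, 7/4, 15/8, 61/32, 123/64, 247/128, 495/256, 1981/1024 | 991/512, 31/16, 2 } = 3963/2048

3963/2048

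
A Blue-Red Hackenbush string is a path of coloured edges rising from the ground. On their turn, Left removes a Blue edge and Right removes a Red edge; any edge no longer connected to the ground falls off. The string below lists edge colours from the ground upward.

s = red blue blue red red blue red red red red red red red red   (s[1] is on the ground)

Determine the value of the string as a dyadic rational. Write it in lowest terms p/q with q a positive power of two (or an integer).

-3583/8192

edge 1 of 14 (red): {  | 0 } → -1
edge 2 of 14 (blue): { -1 | 0 } → -1/2
edge 3 of 14 (blue): { -1, -1/2 | 0 } → -1/4
edge 4 of 14 (red): { -1, -1/2 | -1/4, 0 } → -3/8
edge 5 of 14 (red): { -1, -1/2 | -3/8, -1/4, 0 } → -7/16
edge 6 of 14 (blue): { -1, -1/2, -7/16 | -3/8, -1/4, 0 } → -13/32
edge 7 of 14 (red): { -1, -1/2, -7/16 | -13/32, -3/8, -1/4, 0 } → -27/64
edge 8 of 14 (red): { -1, -1/2, -7/16 | -27/64, -13/32, -3/8, -1/4, 0 } → -55/128
edge 9 of 14 (red): { -1, -1/2, -7/16 | -55/128, -27/64, -13/32, -3/8, -1/4, 0 } → -111/256
edge 10 of 14 (red): { -1, -1/2, -7/16 | -111/256, -55/128, -27/64, -13/32, -3/8, -1/4, 0 } → -223/512
edge 11 of 14 (red): { -1, -1/2, -7/16 | -223/512, -111/256, -55/128, -27/64, -13/32, -3/8, -1/4, 0 } → -447/1024
edge 12 of 14 (red): { -1, -1/2, -7/16 | -447/1024, -223/512, -111/256, -55/128, -27/64, -13/32, -3/8, -1/4, 0 } → -895/2048
edge 13 of 14 (red): { -1, -1/2, -7/16 | -895/2048, -447/1024, -223/512, -111/256, -55/128, -27/64, -13/32, -3/8, -1/4, 0 } → -1791/4096
edge 14 of 14 (red): { -1, -1/2, -7/16 | -1791/4096, -895/2048, -447/1024, -223/512, -111/256, -55/128, -27/64, -13/32, -3/8, -1/4, 0 } → -3583/8192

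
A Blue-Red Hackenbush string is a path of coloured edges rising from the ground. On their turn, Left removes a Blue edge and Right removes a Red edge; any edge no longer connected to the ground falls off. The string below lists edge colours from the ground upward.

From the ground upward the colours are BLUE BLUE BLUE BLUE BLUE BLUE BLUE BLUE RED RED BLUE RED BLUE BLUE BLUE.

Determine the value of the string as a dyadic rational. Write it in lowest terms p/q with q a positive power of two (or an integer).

943/128

Recurse on prefixes of the 15-edge string BLUE BLUE BLUE BLUE BLUE BLUE BLUE BLUE RED RED BLUE RED BLUE BLUE BLUE:
B: Left { 0 }, Right { (no moves) } → simplest 1
BB: Left { 0; 1 }, Right { (no moves) } → simplest 2
BBB: Left { 0; 1; 2 }, Right { (no moves) } → simplest 3
BBBB: Left { 0; 1; 2; 3 }, Right { (no moves) } → simplest 4
BBBBB: Left { 0; 1; 2; 3; 4 }, Right { (no moves) } → simplest 5
BBBBBB: Left { 0; 1; 2; 3; 4; 5 }, Right { (no moves) } → simplest 6
BBBBBBB: Left { 0; 1; 2; 3; 4; 5; 6 }, Right { (no moves) } → simplest 7
BBBBBBBB: Left { 0; 1; 2; 3; 4; 5; 6; 7 }, Right { (no moves) } → simplest 8
BBBBBBBBR: Left { 0; 1; 2; 3; 4; 5; 6; 7 }, Right { 8 } → simplest 15/2
BBBBBBBBRR: Left { 0; 1; 2; 3; 4; 5; 6; 7 }, Right { 15/2; 8 } → simplest 29/4
BBBBBBBBRRB: Left { 0; 1; 2; 3; 4; 5; 6; 7; 29/4 }, Right { 15/2; 8 } → simplest 59/8
BBBBBBBBRRBR: Left { 0; 1; 2; 3; 4; 5; 6; 7; 29/4 }, Right { 59/8; 15/2; 8 } → simplest 117/16
BBBBBBBBRRBRB: Left { 0; 1; 2; 3; 4; 5; 6; 7; 29/4; 117/16 }, Right { 59/8; 15/2; 8 } → simplest 235/32
BBBBBBBBRRBRBB: Left { 0; 1; 2; 3; 4; 5; 6; 7; 29/4; 117/16; 235/32 }, Right { 59/8; 15/2; 8 } → simplest 471/64
BBBBBBBBRRBRBBB: Left { 0; 1; 2; 3; 4; 5; 6; 7; 29/4; 117/16; 235/32; 471/64 }, Right { 59/8; 15/2; 8 } → simplest 943/128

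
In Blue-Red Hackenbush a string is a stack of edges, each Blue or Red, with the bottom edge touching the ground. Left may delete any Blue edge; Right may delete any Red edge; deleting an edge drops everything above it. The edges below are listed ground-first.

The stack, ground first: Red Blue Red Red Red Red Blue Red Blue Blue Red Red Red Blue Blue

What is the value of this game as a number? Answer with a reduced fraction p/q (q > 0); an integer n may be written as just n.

-15673/16384

G_1 [R]  L=[—]  R=[0]  = -1
G_2 [RB]  L=[-1]  R=[0]  = -1/2
G_3 [RBR]  L=[-1]  R=[-1/2, 0]  = -3/4
G_4 [RBRR]  L=[-1]  R=[-3/4, -1/2, 0]  = -7/8
G_5 [RBRRR]  L=[-1]  R=[-7/8, -3/4, -1/2, 0]  = -15/16
G_6 [RBRRRR]  L=[-1]  R=[-15/16, -7/8, -3/4, -1/2, 0]  = -31/32
G_7 [RBRRRRB]  L=[-1, -31/32]  R=[-15/16, -7/8, -3/4, -1/2, 0]  = -61/64
G_8 [RBRRRRBR]  L=[-1, -31/32]  R=[-61/64, -15/16, -7/8, -3/4, -1/2, 0]  = -123/128
G_9 [RBRRRRBRB]  L=[-1, -31/32, -123/128]  R=[-61/64, -15/16, -7/8, -3/4, -1/2, 0]  = -245/256
G_10 [RBRRRRBRBB]  L=[-1, -31/32, -123/128, -245/256]  R=[-61/64, -15/16, -7/8, -3/4, -1/2, 0]  = -489/512
G_11 [RBRRRRBRBBR]  L=[-1, -31/32, -123/128, -245/256]  R=[-489/512, -61/64, -15/16, -7/8, -3/4, -1/2, 0]  = -979/1024
G_12 [RBRRRRBRBBRR]  L=[-1, -31/32, -123/128, -245/256]  R=[-979/1024, -489/512, -61/64, -15/16, -7/8, -3/4, -1/2, 0]  = -1959/2048
G_13 [RBRRRRBRBBRRR]  L=[-1, -31/32, -123/128, -245/256]  R=[-1959/2048, -979/1024, -489/512, -61/64, -15/16, -7/8, -3/4, -1/2, 0]  = -3919/4096
G_14 [RBRRRRBRBBRRRB]  L=[-1, -31/32, -123/128, -245/256, -3919/4096]  R=[-1959/2048, -979/1024, -489/512, -61/64, -15/16, -7/8, -3/4, -1/2, 0]  = -7837/8192
G_15 [RBRRRRBRBBRRRBB]  L=[-1, -31/32, -123/128, -245/256, -3919/4096, -7837/8192]  R=[-1959/2048, -979/1024, -489/512, -61/64, -15/16, -7/8, -3/4, -1/2, 0]  = -15673/16384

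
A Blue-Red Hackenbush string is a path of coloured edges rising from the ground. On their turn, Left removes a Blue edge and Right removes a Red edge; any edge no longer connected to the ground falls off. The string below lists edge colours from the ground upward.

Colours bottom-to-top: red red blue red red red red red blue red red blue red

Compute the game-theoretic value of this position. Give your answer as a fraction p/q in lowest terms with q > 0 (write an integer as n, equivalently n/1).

G(r) = { none | 0 } → -1
G(rr) = { none | -1 0 } → -2
G(rrb) = { -2 | -1 0 } → -3/2
G(rrbr) = { -2 | -3/2 -1 0 } → -7/4
G(rrbrr) = { -2 | -7/4 -3/2 -1 0 } → -15/8
G(rrbrrr) = { -2 | -15/8 -7/4 -3/2 -1 0 } → -31/16
G(rrbrrrr) = { -2 | -31/16 -15/8 -7/4 -3/2 -1 0 } → -63/32
G(rrbrrrrr) = { -2 | -63/32 -31/16 -15/8 -7/4 -3/2 -1 0 } → -127/64
G(rrbrrrrrb) = { -2 -127/64 | -63/32 -31/16 -15/8 -7/4 -3/2 -1 0 } → -253/128
G(rrbrrrrrbr) = { -2 -127/64 | -253/128 -63/32 -31/16 -15/8 -7/4 -3/2 -1 0 } → -507/256
G(rrbrrrrrbrr) = { -2 -127/64 | -507/256 -253/128 -63/32 -31/16 -15/8 -7/4 -3/2 -1 0 } → -1015/512
G(rrbrrrrrbrrb) = { -2 -127/64 -1015/512 | -507/256 -253/128 -63/32 -31/16 -15/8 -7/4 -3/2 -1 0 } → -2029/1024
G(rrbrrrrrbrrbr) = { -2 -127/64 -1015/512 | -2029/1024 -507/256 -253/128 -63/32 -31/16 -15/8 -7/4 -3/2 -1 0 } → -4059/2048

-4059/2048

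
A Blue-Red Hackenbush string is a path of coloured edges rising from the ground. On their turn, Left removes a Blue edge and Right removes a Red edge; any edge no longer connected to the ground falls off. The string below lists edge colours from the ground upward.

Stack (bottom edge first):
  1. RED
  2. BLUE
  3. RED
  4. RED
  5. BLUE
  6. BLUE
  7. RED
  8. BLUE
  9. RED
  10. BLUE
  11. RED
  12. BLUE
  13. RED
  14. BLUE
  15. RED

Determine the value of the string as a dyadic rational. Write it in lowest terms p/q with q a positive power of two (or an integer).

R: Left { (no moves) }, Right { 0 } ⇒ simplest -1
RB: Left { -1 }, Right { 0 } ⇒ simplest -1/2
RBR: Left { -1 }, Right { -1/2, 0 } ⇒ simplest -3/4
RBRR: Left { -1 }, Right { -3/4, -1/2, 0 } ⇒ simplest -7/8
RBRRB: Left { -1, -7/8 }, Right { -3/4, -1/2, 0 } ⇒ simplest -13/16
RBRRBB: Left { -1, -7/8, -13/16 }, Right { -3/4, -1/2, 0 } ⇒ simplest -25/32
RBRRBBR: Left { -1, -7/8, -13/16 }, Right { -25/32, -3/4, -1/2, 0 } ⇒ simplest -51/64
RBRRBBRB: Left { -1, -7/8, -13/16, -51/64 }, Right { -25/32, -3/4, -1/2, 0 } ⇒ simplest -101/128
RBRRBBRBR: Left { -1, -7/8, -13/16, -51/64 }, Right { -101/128, -25/32, -3/4, -1/2, 0 } ⇒ simplest -203/256
RBRRBBRBRB: Left { -1, -7/8, -13/16, -51/64, -203/256 }, Right { -101/128, -25/32, -3/4, -1/2, 0 } ⇒ simplest -405/512
RBRRBBRBRBR: Left { -1, -7/8, -13/16, -51/64, -203/256 }, Right { -405/512, -101/128, -25/32, -3/4, -1/2, 0 } ⇒ simplest -811/1024
RBRRBBRBRBRB: Left { -1, -7/8, -13/16, -51/64, -203/256, -811/1024 }, Right { -405/512, -101/128, -25/32, -3/4, -1/2, 0 } ⇒ simplest -1621/2048
RBRRBBRBRBRBR: Left { -1, -7/8, -13/16, -51/64, -203/256, -811/1024 }, Right { -1621/2048, -405/512, -101/128, -25/32, -3/4, -1/2, 0 } ⇒ simplest -3243/4096
RBRRBBRBRBRBRB: Left { -1, -7/8, -13/16, -51/64, -203/256, -811/1024, -3243/4096 }, Right { -1621/2048, -405/512, -101/128, -25/32, -3/4, -1/2, 0 } ⇒ simplest -6485/8192
RBRRBBRBRBRBRBR: Left { -1, -7/8, -13/16, -51/64, -203/256, -811/1024, -3243/4096 }, Right { -6485/8192, -1621/2048, -405/512, -101/128, -25/32, -3/4, -1/2, 0 } ⇒ simplest -12971/16384

-12971/16384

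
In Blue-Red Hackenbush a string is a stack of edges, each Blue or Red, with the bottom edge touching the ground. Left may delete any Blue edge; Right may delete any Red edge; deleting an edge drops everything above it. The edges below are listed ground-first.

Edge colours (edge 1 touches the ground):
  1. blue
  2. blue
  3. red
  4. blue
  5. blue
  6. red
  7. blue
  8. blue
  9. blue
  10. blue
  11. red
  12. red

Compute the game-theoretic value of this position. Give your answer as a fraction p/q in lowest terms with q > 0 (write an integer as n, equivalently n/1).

v(b) = { 0 | ∅ } → 1
v(bb) = { 0 1 | ∅ } → 2
v(bbr) = { 0 1 | 2 } → 3/2
v(bbrb) = { 0 1 3/2 | 2 } → 7/4
v(bbrbb) = { 0 1 3/2 7/4 | 2 } → 15/8
v(bbrbbr) = { 0 1 3/2 7/4 | 15/8 2 } → 29/16
v(bbrbbrb) = { 0 1 3/2 7/4 29/16 | 15/8 2 } → 59/32
v(bbrbbrbb) = { 0 1 3/2 7/4 29/16 59/32 | 15/8 2 } → 119/64
v(bbrbbrbbb) = { 0 1 3/2 7/4 29/16 59/32 119/64 | 15/8 2 } → 239/128
v(bbrbbrbbbb) = { 0 1 3/2 7/4 29/16 59/32 119/64 239/128 | 15/8 2 } → 479/256
v(bbrbbrbbbbr) = { 0 1 3/2 7/4 29/16 59/32 119/64 239/128 | 479/256 15/8 2 } → 957/512
v(bbrbbrbbbbrr) = { 0 1 3/2 7/4 29/16 59/32 119/64 239/128 | 957/512 479/256 15/8 2 } → 1913/1024

1913/1024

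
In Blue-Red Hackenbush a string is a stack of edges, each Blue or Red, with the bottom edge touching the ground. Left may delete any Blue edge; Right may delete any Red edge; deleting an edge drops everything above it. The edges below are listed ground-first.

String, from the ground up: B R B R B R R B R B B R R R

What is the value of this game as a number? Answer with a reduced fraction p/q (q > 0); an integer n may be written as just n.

5297/8192

B: Left { 0 }, Right { none } ⇒ simplest 1
BR: Left { 0 }, Right { 1 } ⇒ simplest 1/2
BRB: Left { 0; 1/2 }, Right { 1 } ⇒ simplest 3/4
BRBR: Left { 0; 1/2 }, Right { 3/4; 1 } ⇒ simplest 5/8
BRBRB: Left { 0; 1/2; 5/8 }, Right { 3/4; 1 } ⇒ simplest 11/16
BRBRBR: Left { 0; 1/2; 5/8 }, Right { 11/16; 3/4; 1 } ⇒ simplest 21/32
BRBRBRR: Left { 0; 1/2; 5/8 }, Right { 21/32; 11/16; 3/4; 1 } ⇒ simplest 41/64
BRBRBRRB: Left { 0; 1/2; 5/8; 41/64 }, Right { 21/32; 11/16; 3/4; 1 } ⇒ simplest 83/128
BRBRBRRBR: Left { 0; 1/2; 5/8; 41/64 }, Right { 83/128; 21/32; 11/16; 3/4; 1 } ⇒ simplest 165/256
BRBRBRRBRB: Left { 0; 1/2; 5/8; 41/64; 165/256 }, Right { 83/128; 21/32; 11/16; 3/4; 1 } ⇒ simplest 331/512
BRBRBRRBRBB: Left { 0; 1/2; 5/8; 41/64; 165/256; 331/512 }, Right { 83/128; 21/32; 11/16; 3/4; 1 } ⇒ simplest 663/1024
BRBRBRRBRBBR: Left { 0; 1/2; 5/8; 41/64; 165/256; 331/512 }, Right { 663/1024; 83/128; 21/32; 11/16; 3/4; 1 } ⇒ simplest 1325/2048
BRBRBRRBRBBRR: Left { 0; 1/2; 5/8; 41/64; 165/256; 331/512 }, Right { 1325/2048; 663/1024; 83/128; 21/32; 11/16; 3/4; 1 } ⇒ simplest 2649/4096
BRBRBRRBRBBRRR: Left { 0; 1/2; 5/8; 41/64; 165/256; 331/512 }, Right { 2649/4096; 1325/2048; 663/1024; 83/128; 21/32; 11/16; 3/4; 1 } ⇒ simplest 5297/8192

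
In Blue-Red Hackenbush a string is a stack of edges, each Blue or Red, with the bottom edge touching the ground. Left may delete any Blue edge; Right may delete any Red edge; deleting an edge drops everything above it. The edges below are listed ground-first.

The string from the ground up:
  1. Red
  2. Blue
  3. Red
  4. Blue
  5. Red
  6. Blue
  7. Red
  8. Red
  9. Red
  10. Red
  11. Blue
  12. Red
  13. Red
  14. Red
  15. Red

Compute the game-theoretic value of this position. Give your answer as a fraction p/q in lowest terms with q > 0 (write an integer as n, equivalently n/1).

-11231/16384

v_1 [R]  L=[none]  R=[0]  => -1
v_2 [RB]  L=[-1]  R=[0]  => -1/2
v_3 [RBR]  L=[-1]  R=[-1/2; 0]  => -3/4
v_4 [RBRB]  L=[-1; -3/4]  R=[-1/2; 0]  => -5/8
v_5 [RBRBR]  L=[-1; -3/4]  R=[-5/8; -1/2; 0]  => -11/16
v_6 [RBRBRB]  L=[-1; -3/4; -11/16]  R=[-5/8; -1/2; 0]  => -21/32
v_7 [RBRBRBR]  L=[-1; -3/4; -11/16]  R=[-21/32; -5/8; -1/2; 0]  => -43/64
v_8 [RBRBRBRR]  L=[-1; -3/4; -11/16]  R=[-43/64; -21/32; -5/8; -1/2; 0]  => -87/128
v_9 [RBRBRBRRR]  L=[-1; -3/4; -11/16]  R=[-87/128; -43/64; -21/32; -5/8; -1/2; 0]  => -175/256
v_10 [RBRBRBRRRR]  L=[-1; -3/4; -11/16]  R=[-175/256; -87/128; -43/64; -21/32; -5/8; -1/2; 0]  => -351/512
v_11 [RBRBRBRRRRB]  L=[-1; -3/4; -11/16; -351/512]  R=[-175/256; -87/128; -43/64; -21/32; -5/8; -1/2; 0]  => -701/1024
v_12 [RBRBRBRRRRBR]  L=[-1; -3/4; -11/16; -351/512]  R=[-701/1024; -175/256; -87/128; -43/64; -21/32; -5/8; -1/2; 0]  => -1403/2048
v_13 [RBRBRBRRRRBRR]  L=[-1; -3/4; -11/16; -351/512]  R=[-1403/2048; -701/1024; -175/256; -87/128; -43/64; -21/32; -5/8; -1/2; 0]  => -2807/4096
v_14 [RBRBRBRRRRBRRR]  L=[-1; -3/4; -11/16; -351/512]  R=[-2807/4096; -1403/2048; -701/1024; -175/256; -87/128; -43/64; -21/32; -5/8; -1/2; 0]  => -5615/8192
v_15 [RBRBRBRRRRBRRRR]  L=[-1; -3/4; -11/16; -351/512]  R=[-5615/8192; -2807/4096; -1403/2048; -701/1024; -175/256; -87/128; -43/64; -21/32; -5/8; -1/2; 0]  => -11231/16384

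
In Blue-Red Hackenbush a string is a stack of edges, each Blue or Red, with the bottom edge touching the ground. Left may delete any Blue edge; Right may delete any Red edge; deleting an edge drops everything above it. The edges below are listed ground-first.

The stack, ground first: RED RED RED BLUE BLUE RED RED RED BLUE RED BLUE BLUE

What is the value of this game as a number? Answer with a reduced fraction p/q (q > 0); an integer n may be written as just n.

R: Left { (no moves) }, Right { 0 } so simplest -1
RR: Left { (no moves) }, Right { -1 0 } so simplest -2
RRR: Left { (no moves) }, Right { -2 -1 0 } so simplest -3
RRRB: Left { -3 }, Right { -2 -1 0 } so simplest -5/2
RRRBB: Left { -3 -5/2 }, Right { -2 -1 0 } so simplest -9/4
RRRBBR: Left { -3 -5/2 }, Right { -9/4 -2 -1 0 } so simplest -19/8
RRRBBRR: Left { -3 -5/2 }, Right { -19/8 -9/4 -2 -1 0 } so simplest -39/16
RRRBBRRR: Left { -3 -5/2 }, Right { -39/16 -19/8 -9/4 -2 -1 0 } so simplest -79/32
RRRBBRRRB: Left { -3 -5/2 -79/32 }, Right { -39/16 -19/8 -9/4 -2 -1 0 } so simplest -157/64
RRRBBRRRBR: Left { -3 -5/2 -79/32 }, Right { -157/64 -39/16 -19/8 -9/4 -2 -1 0 } so simplest -315/128
RRRBBRRRBRB: Left { -3 -5/2 -79/32 -315/128 }, Right { -157/64 -39/16 -19/8 -9/4 -2 -1 0 } so simplest -629/256
RRRBBRRRBRBB: Left { -3 -5/2 -79/32 -315/128 -629/256 }, Right { -157/64 -39/16 -19/8 -9/4 -2 -1 0 } so simplest -1257/512

-1257/512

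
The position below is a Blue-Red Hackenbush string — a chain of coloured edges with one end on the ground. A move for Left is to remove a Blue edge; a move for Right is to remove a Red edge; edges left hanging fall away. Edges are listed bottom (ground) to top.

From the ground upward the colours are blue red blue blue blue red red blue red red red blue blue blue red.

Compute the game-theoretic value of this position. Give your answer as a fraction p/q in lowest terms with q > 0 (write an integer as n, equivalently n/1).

14621/16384

v_1 [b]  L=[0]  R=[none]  = 1
v_2 [br]  L=[0]  R=[1]  = 1/2
v_3 [brb]  L=[0 1/2]  R=[1]  = 3/4
v_4 [brbb]  L=[0 1/2 3/4]  R=[1]  = 7/8
v_5 [brbbb]  L=[0 1/2 3/4 7/8]  R=[1]  = 15/16
v_6 [brbbbr]  L=[0 1/2 3/4 7/8]  R=[15/16 1]  = 29/32
v_7 [brbbbrr]  L=[0 1/2 3/4 7/8]  R=[29/32 15/16 1]  = 57/64
v_8 [brbbbrrb]  L=[0 1/2 3/4 7/8 57/64]  R=[29/32 15/16 1]  = 115/128
v_9 [brbbbrrbr]  L=[0 1/2 3/4 7/8 57/64]  R=[115/128 29/32 15/16 1]  = 229/256
v_10 [brbbbrrbrr]  L=[0 1/2 3/4 7/8 57/64]  R=[229/256 115/128 29/32 15/16 1]  = 457/512
v_11 [brbbbrrbrrr]  L=[0 1/2 3/4 7/8 57/64]  R=[457/512 229/256 115/128 29/32 15/16 1]  = 913/1024
v_12 [brbbbrrbrrrb]  L=[0 1/2 3/4 7/8 57/64 913/1024]  R=[457/512 229/256 115/128 29/32 15/16 1]  = 1827/2048
v_13 [brbbbrrbrrrbb]  L=[0 1/2 3/4 7/8 57/64 913/1024 1827/2048]  R=[457/512 229/256 115/128 29/32 15/16 1]  = 3655/4096
v_14 [brbbbrrbrrrbbb]  L=[0 1/2 3/4 7/8 57/64 913/1024 1827/2048 3655/4096]  R=[457/512 229/256 115/128 29/32 15/16 1]  = 7311/8192
v_15 [brbbbrrbrrrbbbr]  L=[0 1/2 3/4 7/8 57/64 913/1024 1827/2048 3655/4096]  R=[7311/8192 457/512 229/256 115/128 29/32 15/16 1]  = 14621/16384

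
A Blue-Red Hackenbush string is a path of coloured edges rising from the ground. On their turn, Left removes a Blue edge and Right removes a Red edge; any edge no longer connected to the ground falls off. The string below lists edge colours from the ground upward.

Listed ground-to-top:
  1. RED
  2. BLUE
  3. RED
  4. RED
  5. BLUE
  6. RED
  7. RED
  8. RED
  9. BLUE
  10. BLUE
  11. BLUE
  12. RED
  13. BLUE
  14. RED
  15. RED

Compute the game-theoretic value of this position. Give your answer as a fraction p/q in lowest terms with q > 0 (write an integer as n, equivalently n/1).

-14103/16384

1 of 15 · R · max L −∞ · min R 0 => -1
2 of 15 · RB · max L -1 · min R 0 => -1/2
3 of 15 · RBR · max L -1 · min R -1/2 => -3/4
4 of 15 · RBRR · max L -1 · min R -3/4 => -7/8
5 of 15 · RBRRB · max L -7/8 · min R -3/4 => -13/16
6 of 15 · RBRRBR · max L -7/8 · min R -13/16 => -27/32
7 of 15 · RBRRBRR · max L -7/8 · min R -27/32 => -55/64
8 of 15 · RBRRBRRR · max L -7/8 · min R -55/64 => -111/128
9 of 15 · RBRRBRRRB · max L -111/128 · min R -55/64 => -221/256
10 of 15 · RBRRBRRRBB · max L -221/256 · min R -55/64 => -441/512
11 of 15 · RBRRBRRRBBB · max L -441/512 · min R -55/64 => -881/1024
12 of 15 · RBRRBRRRBBBR · max L -441/512 · min R -881/1024 => -1763/2048
13 of 15 · RBRRBRRRBBBRB · max L -1763/2048 · min R -881/1024 => -3525/4096
14 of 15 · RBRRBRRRBBBRBR · max L -1763/2048 · min R -3525/4096 => -7051/8192
15 of 15 · RBRRBRRRBBBRBRR · max L -1763/2048 · min R -7051/8192 => -14103/16384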